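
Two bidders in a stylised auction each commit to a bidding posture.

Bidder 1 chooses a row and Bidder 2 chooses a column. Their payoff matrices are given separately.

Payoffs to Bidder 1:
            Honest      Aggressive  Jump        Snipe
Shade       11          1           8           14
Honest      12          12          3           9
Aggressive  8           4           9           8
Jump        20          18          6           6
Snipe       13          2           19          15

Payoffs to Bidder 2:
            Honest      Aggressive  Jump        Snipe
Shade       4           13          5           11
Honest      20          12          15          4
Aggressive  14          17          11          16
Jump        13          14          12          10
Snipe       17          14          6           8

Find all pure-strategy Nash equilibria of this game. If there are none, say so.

Bidder 1 against Honest: payoffs 11, 12, 8, 20, 13 → best response Jump.
Bidder 1 against Aggressive: payoffs 1, 12, 4, 18, 2 → best response Jump.
Bidder 1 against Jump: payoffs 8, 3, 9, 6, 19 → best response Snipe.
Bidder 1 against Snipe: payoffs 14, 9, 8, 6, 15 → best response Snipe.
Bidder 2 against Shade: payoffs 4, 13, 5, 11 → best response Aggressive.
Bidder 2 against Honest: payoffs 20, 12, 15, 4 → best response Honest.
Bidder 2 against Aggressive: payoffs 14, 17, 11, 16 → best response Aggressive.
Bidder 2 against Jump: payoffs 13, 14, 12, 10 → best response Aggressive.
Bidder 2 against Snipe: payoffs 17, 14, 6, 8 → best response Honest.
Mutual best responses: (Jump, Aggressive).

(Jump, Aggressive)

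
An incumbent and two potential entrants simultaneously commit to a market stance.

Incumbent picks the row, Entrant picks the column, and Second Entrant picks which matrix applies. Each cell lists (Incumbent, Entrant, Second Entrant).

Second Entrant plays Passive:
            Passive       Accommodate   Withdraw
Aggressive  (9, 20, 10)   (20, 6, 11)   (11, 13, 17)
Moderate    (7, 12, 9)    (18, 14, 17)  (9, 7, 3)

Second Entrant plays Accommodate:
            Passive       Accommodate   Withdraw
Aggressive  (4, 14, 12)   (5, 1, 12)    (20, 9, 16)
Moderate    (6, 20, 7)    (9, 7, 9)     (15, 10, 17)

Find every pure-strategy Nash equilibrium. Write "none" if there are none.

Check each profile: it is a Nash equilibrium iff no player can strictly gain by switching unilaterally.
(Aggressive, Passive, Passive): Second Entrant can switch to Accommodate (10 → 12). Not NE.
(Aggressive, Passive, Accommodate): Incumbent can switch to Moderate (4 → 6). Not NE.
(Aggressive, Accommodate, Passive): Entrant can switch to Passive (6 → 20). Not NE.
(Aggressive, Accommodate, Accommodate): Incumbent can switch to Moderate (5 → 9). Not NE.
(Aggressive, Withdraw, Passive): Entrant can switch to Passive (13 → 20). Not NE.
(Aggressive, Withdraw, Accommodate): Entrant can switch to Passive (9 → 14). Not NE.
(Moderate, Passive, Passive): Incumbent can switch to Aggressive (7 → 9). Not NE.
(Moderate, Passive, Accommodate): Second Entrant can switch to Passive (7 → 9). Not NE.
(Moderate, Accommodate, Passive): Incumbent can switch to Aggressive (18 → 20). Not NE.
(Moderate, Accommodate, Accommodate): Entrant can switch to Passive (7 → 20). Not NE.
(Moderate, Withdraw, Passive): Incumbent can switch to Aggressive (9 → 11). Not NE.
(Moderate, Withdraw, Accommodate): Incumbent can switch to Aggressive (15 → 20). Not NE.

No pure-strategy Nash equilibrium.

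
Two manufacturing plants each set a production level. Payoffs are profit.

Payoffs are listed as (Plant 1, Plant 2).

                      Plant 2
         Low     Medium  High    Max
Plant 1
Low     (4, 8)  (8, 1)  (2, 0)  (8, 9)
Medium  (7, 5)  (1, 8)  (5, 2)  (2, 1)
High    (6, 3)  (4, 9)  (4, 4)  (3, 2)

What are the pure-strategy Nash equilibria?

Mark each player's best response to every combination of opponents' strategies; a profile where every player is best-responding is a pure Nash equilibrium.
Plant 1 against Low: payoffs 4, 7, 6 → best response Medium.
Plant 1 against Medium: payoffs 8, 1, 4 → best response Low.
Plant 1 against High: payoffs 2, 5, 4 → best response Medium.
Plant 1 against Max: payoffs 8, 2, 3 → best response Low.
Plant 2 against Low: payoffs 8, 1, 0, 9 → best response Max.
Plant 2 against Medium: payoffs 5, 8, 2, 1 → best response Medium.
Plant 2 against High: payoffs 3, 9, 4, 2 → best response Medium.
Mutual best responses: (Low, Max).

The unique pure-strategy Nash equilibrium is (Low, Max).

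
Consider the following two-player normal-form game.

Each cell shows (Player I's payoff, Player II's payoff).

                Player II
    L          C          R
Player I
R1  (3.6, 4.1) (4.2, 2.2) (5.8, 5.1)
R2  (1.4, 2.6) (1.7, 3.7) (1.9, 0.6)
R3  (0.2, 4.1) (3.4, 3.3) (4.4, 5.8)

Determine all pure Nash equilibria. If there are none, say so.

(R1, R)

Player I against L: payoffs 3.6, 1.4, 0.2 → best response R1.
Player I against C: payoffs 4.2, 1.7, 3.4 → best response R1.
Player I against R: payoffs 5.8, 1.9, 4.4 → best response R1.
Player II against R1: payoffs 4.1, 2.2, 5.1 → best response R.
Player II against R2: payoffs 2.6, 3.7, 0.6 → best response C.
Player II against R3: payoffs 4.1, 3.3, 5.8 → best response R.
Mutual best responses: (R1, R).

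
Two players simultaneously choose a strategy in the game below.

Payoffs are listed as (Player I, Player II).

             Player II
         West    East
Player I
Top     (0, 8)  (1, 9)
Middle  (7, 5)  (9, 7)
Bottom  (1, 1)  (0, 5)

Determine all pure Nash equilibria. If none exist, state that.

Pure NE: (Middle, East)

(Top, West): Player I can switch to Middle (0 → 7). Not NE.
(Top, East): Player I can switch to Middle (1 → 9). Not NE.
(Middle, West): Player II can switch to East (5 → 7). Not NE.
(Middle, East): Player I gets 9, best alternative 1; Player II gets 7, best alternative 5. No profitable deviation — NE.
(Bottom, West): Player I can switch to Middle (1 → 7). Not NE.
(Bottom, East): Player I can switch to Top (0 → 1). Not NE.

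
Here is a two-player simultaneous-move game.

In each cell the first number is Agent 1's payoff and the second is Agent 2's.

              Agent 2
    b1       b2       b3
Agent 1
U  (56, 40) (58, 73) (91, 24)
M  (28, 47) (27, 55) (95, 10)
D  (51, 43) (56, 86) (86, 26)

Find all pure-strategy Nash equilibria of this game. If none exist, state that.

Pure NE: (U, b2)

Agent 1 against b1: payoffs 56, 28, 51 → best response U.
Agent 1 against b2: payoffs 58, 27, 56 → best response U.
Agent 1 against b3: payoffs 91, 95, 86 → best response M.
Agent 2 against U: payoffs 40, 73, 24 → best response b2.
Agent 2 against M: payoffs 47, 55, 10 → best response b2.
Agent 2 against D: payoffs 43, 86, 26 → best response b2.
Mutual best responses: (U, b2).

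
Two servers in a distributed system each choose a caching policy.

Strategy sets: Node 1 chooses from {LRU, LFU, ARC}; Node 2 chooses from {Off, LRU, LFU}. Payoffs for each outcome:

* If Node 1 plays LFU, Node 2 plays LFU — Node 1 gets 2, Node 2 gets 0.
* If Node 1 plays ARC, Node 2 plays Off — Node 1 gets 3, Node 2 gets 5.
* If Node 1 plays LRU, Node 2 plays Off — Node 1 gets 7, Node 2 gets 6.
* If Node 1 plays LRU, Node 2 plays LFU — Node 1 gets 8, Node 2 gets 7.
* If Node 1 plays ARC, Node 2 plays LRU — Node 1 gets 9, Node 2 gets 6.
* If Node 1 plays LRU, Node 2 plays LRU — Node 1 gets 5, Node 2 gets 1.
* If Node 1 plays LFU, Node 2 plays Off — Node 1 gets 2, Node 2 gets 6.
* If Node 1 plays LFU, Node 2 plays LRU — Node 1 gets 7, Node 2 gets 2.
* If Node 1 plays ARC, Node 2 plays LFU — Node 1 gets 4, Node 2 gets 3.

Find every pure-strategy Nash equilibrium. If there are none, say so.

Pure-strategy Nash equilibria: (LRU, LFU), (ARC, LRU)

Mark each player's best response to every combination of opponents' strategies; a profile where every player is best-responding is a pure Nash equilibrium.
Node 1 against Off: payoffs 7, 2, 3 → best response LRU.
Node 1 against LRU: payoffs 5, 7, 9 → best response ARC.
Node 1 against LFU: payoffs 8, 2, 4 → best response LRU.
Node 2 against LRU: payoffs 6, 1, 7 → best response LFU.
Node 2 against LFU: payoffs 6, 2, 0 → best response Off.
Node 2 against ARC: payoffs 5, 6, 3 → best response LRU.
Mutual best responses: (LRU, LFU); (ARC, LRU).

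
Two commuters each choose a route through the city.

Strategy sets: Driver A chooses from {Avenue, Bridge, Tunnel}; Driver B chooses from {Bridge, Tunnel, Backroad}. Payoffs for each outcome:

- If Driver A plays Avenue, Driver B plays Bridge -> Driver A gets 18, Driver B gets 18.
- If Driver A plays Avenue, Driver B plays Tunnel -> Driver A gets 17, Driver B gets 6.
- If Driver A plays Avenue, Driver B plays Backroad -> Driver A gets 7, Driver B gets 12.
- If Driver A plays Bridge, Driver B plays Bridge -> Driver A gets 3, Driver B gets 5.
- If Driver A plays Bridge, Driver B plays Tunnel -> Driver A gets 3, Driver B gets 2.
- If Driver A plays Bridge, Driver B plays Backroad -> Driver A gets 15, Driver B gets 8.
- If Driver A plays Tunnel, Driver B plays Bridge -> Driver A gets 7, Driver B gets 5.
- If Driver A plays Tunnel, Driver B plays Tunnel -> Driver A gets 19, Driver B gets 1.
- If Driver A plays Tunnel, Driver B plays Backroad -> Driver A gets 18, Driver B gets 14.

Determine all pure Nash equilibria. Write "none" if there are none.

The pure Nash equilibria are (Avenue, Bridge) and (Tunnel, Backroad).

For each strategy profile, look for a profitable unilateral deviation.
(Avenue, Bridge): Driver A gets 18, best alternative 7; Driver B gets 18, best alternative 12. No profitable deviation — NE.
(Avenue, Tunnel): Driver A can switch to Tunnel (17 → 19). Not NE.
(Avenue, Backroad): Driver A can switch to Bridge (7 → 15). Not NE.
(Bridge, Bridge): Driver A can switch to Avenue (3 → 18). Not NE.
(Bridge, Tunnel): Driver A can switch to Avenue (3 → 17). Not NE.
(Bridge, Backroad): Driver A can switch to Tunnel (15 → 18). Not NE.
(Tunnel, Bridge): Driver A can switch to Avenue (7 → 18). Not NE.
(Tunnel, Tunnel): Driver B can switch to Bridge (1 → 5). Not NE.
(Tunnel, Backroad): Driver A gets 18, best alternative 15; Driver B gets 14, best alternative 5. No profitable deviation — NE.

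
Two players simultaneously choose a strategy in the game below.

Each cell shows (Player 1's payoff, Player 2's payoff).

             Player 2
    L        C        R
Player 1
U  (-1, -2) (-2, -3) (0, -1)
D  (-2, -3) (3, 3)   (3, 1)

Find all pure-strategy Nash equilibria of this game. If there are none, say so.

Player 1 against L: payoffs -1, -2 → best response U.
Player 1 against C: payoffs -2, 3 → best response D.
Player 1 against R: payoffs 0, 3 → best response D.
Player 2 against U: payoffs -2, -3, -1 → best response R.
Player 2 against D: payoffs -3, 3, 1 → best response C.
Mutual best responses: (D, C).

(D, C)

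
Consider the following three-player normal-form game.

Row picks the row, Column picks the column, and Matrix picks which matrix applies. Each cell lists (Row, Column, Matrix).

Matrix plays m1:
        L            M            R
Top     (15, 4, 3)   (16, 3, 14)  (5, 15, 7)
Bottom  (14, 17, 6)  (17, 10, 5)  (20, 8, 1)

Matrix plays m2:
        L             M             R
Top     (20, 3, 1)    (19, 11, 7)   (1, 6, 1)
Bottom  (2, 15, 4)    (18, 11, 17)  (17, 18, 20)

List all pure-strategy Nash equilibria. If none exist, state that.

Row against (L, m1): payoffs 15, 14 → best response Top.
Row against (L, m2): payoffs 20, 2 → best response Top.
Row against (M, m1): payoffs 16, 17 → best response Bottom.
Row against (M, m2): payoffs 19, 18 → best response Top.
Row against (R, m1): payoffs 5, 20 → best response Bottom.
Row against (R, m2): payoffs 1, 17 → best response Bottom.
Column against (Top, m1): payoffs 4, 3, 15 → best response R.
Column against (Top, m2): payoffs 3, 11, 6 → best response M.
Column against (Bottom, m1): payoffs 17, 10, 8 → best response L.
Column against (Bottom, m2): payoffs 15, 11, 18 → best response R.
Matrix against (Top, L): payoffs 3, 1 → best response m1.
Matrix against (Top, M): payoffs 14, 7 → best response m1.
Matrix against (Top, R): payoffs 7, 1 → best response m1.
Matrix against (Bottom, L): payoffs 6, 4 → best response m1.
Matrix against (Bottom, M): payoffs 5, 17 → best response m2.
Matrix against (Bottom, R): payoffs 1, 20 → best response m2.
Mutual best responses: (Bottom, R, m2).

Pure NE: (Bottom, R, m2)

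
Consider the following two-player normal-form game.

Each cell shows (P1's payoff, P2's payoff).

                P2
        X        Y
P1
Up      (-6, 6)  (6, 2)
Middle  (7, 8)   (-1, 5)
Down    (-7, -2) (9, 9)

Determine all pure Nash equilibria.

P1 against X: payoffs -6, 7, -7 → best response Middle.
P1 against Y: payoffs 6, -1, 9 → best response Down.
P2 against Up: payoffs 6, 2 → best response X.
P2 against Middle: payoffs 8, 5 → best response X.
P2 against Down: payoffs -2, 9 → best response Y.
Mutual best responses: (Middle, X); (Down, Y).

The pure Nash equilibria are (Middle, X) and (Down, Y).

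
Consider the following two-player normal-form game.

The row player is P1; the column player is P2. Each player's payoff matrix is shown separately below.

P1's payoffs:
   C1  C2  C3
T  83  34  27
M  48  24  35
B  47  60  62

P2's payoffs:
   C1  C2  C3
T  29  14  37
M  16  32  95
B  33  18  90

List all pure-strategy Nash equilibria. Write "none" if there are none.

The unique pure-strategy Nash equilibrium is (B, C3).

(T, C1): P2 can switch to C3 (29 → 37). Not NE.
(T, C2): P1 can switch to B (34 → 60). Not NE.
(T, C3): P1 can switch to M (27 → 35). Not NE.
(M, C1): P1 can switch to T (48 → 83). Not NE.
(M, C2): P1 can switch to T (24 → 34). Not NE.
(M, C3): P1 can switch to B (35 → 62). Not NE.
(B, C1): P1 can switch to T (47 → 83). Not NE.
(B, C2): P2 can switch to C1 (18 → 33). Not NE.
(B, C3): P1 gets 62, best alternative 35; P2 gets 90, best alternative 33. No profitable deviation — NE.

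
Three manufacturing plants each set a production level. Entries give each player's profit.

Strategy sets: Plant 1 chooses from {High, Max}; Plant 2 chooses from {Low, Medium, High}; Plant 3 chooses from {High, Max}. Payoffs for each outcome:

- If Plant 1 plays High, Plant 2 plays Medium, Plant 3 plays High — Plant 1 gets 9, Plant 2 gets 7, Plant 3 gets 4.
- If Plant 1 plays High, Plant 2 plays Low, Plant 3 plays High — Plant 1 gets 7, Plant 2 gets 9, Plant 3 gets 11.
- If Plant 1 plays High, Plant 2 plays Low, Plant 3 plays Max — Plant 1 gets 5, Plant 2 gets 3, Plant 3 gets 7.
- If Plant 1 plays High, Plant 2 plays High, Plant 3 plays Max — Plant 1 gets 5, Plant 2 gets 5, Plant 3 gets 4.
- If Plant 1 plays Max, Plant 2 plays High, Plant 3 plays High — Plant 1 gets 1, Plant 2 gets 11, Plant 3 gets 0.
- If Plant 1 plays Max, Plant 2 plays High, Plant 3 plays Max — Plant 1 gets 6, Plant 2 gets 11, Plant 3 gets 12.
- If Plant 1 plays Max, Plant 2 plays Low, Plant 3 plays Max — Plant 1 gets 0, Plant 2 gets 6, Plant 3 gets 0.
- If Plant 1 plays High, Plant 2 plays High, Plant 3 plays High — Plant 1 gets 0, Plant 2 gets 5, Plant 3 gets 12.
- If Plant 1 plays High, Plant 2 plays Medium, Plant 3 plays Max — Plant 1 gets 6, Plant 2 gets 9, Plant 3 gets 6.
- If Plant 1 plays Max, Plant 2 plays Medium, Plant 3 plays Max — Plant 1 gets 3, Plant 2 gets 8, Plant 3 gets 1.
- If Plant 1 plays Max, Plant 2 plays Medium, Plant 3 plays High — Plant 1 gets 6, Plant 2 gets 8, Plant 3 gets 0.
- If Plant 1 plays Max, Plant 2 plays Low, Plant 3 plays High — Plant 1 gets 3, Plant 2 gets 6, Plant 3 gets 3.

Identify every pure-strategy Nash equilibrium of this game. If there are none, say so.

The pure Nash equilibria are (High, Low, High) and (High, Medium, Max) and (Max, High, Max).

Plant 1 against (Low, High): payoffs 7, 3 → best response High.
Plant 1 against (Low, Max): payoffs 5, 0 → best response High.
Plant 1 against (Medium, High): payoffs 9, 6 → best response High.
Plant 1 against (Medium, Max): payoffs 6, 3 → best response High.
Plant 1 against (High, High): payoffs 0, 1 → best response Max.
Plant 1 against (High, Max): payoffs 5, 6 → best response Max.
Plant 2 against (High, High): payoffs 9, 7, 5 → best response Low.
Plant 2 against (High, Max): payoffs 3, 9, 5 → best response Medium.
Plant 2 against (Max, High): payoffs 6, 8, 11 → best response High.
Plant 2 against (Max, Max): payoffs 6, 8, 11 → best response High.
Plant 3 against (High, Low): payoffs 11, 7 → best response High.
Plant 3 against (High, Medium): payoffs 4, 6 → best response Max.
Plant 3 against (High, High): payoffs 12, 4 → best response High.
Plant 3 against (Max, Low): payoffs 3, 0 → best response High.
Plant 3 against (Max, Medium): payoffs 0, 1 → best response Max.
Plant 3 against (Max, High): payoffs 0, 12 → best response Max.
Mutual best responses: (High, Low, High); (High, Medium, Max); (Max, High, Max).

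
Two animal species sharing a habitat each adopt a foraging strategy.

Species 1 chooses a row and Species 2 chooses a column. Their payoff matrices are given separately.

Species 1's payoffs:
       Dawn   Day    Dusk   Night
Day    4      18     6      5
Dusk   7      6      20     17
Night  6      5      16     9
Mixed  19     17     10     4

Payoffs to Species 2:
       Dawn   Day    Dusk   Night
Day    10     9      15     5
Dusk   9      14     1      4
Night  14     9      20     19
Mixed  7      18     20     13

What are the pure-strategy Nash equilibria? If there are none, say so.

This game has no pure Nash equilibrium.

Species 1 against Dawn: payoffs 4, 7, 6, 19 → best response Mixed.
Species 1 against Day: payoffs 18, 6, 5, 17 → best response Day.
Species 1 against Dusk: payoffs 6, 20, 16, 10 → best response Dusk.
Species 1 against Night: payoffs 5, 17, 9, 4 → best response Dusk.
Species 2 against Day: payoffs 10, 9, 15, 5 → best response Dusk.
Species 2 against Dusk: payoffs 9, 14, 1, 4 → best response Day.
Species 2 against Night: payoffs 14, 9, 20, 19 → best response Dusk.
Species 2 against Mixed: payoffs 7, 18, 20, 13 → best response Dusk.
No profile is a mutual best response for all players.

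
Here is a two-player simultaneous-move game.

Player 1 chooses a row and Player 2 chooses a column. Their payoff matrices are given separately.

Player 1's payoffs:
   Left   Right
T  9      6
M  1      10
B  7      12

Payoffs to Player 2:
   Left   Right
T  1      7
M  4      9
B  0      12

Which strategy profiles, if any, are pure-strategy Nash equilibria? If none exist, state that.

The unique pure-strategy Nash equilibrium is (B, Right).

Player 1 against Left: payoffs 9, 1, 7 → best response T.
Player 1 against Right: payoffs 6, 10, 12 → best response B.
Player 2 against T: payoffs 1, 7 → best response Right.
Player 2 against M: payoffs 4, 9 → best response Right.
Player 2 against B: payoffs 0, 12 → best response Right.
Mutual best responses: (B, Right).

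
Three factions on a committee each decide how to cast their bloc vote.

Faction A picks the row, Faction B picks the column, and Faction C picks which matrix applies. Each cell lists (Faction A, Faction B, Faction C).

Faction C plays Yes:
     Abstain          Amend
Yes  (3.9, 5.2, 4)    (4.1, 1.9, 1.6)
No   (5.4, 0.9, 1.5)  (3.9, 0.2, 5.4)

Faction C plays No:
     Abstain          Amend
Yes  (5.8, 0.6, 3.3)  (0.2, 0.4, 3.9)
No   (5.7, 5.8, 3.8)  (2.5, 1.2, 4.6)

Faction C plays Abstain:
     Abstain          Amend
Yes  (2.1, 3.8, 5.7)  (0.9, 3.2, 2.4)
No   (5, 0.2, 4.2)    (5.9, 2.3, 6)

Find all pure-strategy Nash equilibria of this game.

The unique pure-strategy Nash equilibrium is (No, Amend, Abstain).

Faction A against (Abstain, Yes): payoffs 3.9, 5.4 → best response No.
Faction A against (Abstain, No): payoffs 5.8, 5.7 → best response Yes.
Faction A against (Abstain, Abstain): payoffs 2.1, 5 → best response No.
Faction A against (Amend, Yes): payoffs 4.1, 3.9 → best response Yes.
Faction A against (Amend, No): payoffs 0.2, 2.5 → best response No.
Faction A against (Amend, Abstain): payoffs 0.9, 5.9 → best response No.
Faction B against (Yes, Yes): payoffs 5.2, 1.9 → best response Abstain.
Faction B against (Yes, No): payoffs 0.6, 0.4 → best response Abstain.
Faction B against (Yes, Abstain): payoffs 3.8, 3.2 → best response Abstain.
Faction B against (No, Yes): payoffs 0.9, 0.2 → best response Abstain.
Faction B against (No, No): payoffs 5.8, 1.2 → best response Abstain.
Faction B against (No, Abstain): payoffs 0.2, 2.3 → best response Amend.
Faction C against (Yes, Abstain): payoffs 4, 3.3, 5.7 → best response Abstain.
Faction C against (Yes, Amend): payoffs 1.6, 3.9, 2.4 → best response No.
Faction C against (No, Abstain): payoffs 1.5, 3.8, 4.2 → best response Abstain.
Faction C against (No, Amend): payoffs 5.4, 4.6, 6 → best response Abstain.
Mutual best responses: (No, Amend, Abstain).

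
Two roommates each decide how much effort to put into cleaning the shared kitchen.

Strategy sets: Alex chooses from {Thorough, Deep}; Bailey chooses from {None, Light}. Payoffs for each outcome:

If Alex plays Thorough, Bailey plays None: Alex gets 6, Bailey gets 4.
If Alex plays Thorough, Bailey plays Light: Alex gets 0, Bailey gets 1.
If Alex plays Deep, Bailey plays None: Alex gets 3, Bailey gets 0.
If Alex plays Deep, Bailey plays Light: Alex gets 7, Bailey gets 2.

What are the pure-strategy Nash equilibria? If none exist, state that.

For each player, find the best response to each opponent profile; mutual best responses are the pure NE.
Alex against None: payoffs 6, 3 → best response Thorough.
Alex against Light: payoffs 0, 7 → best response Deep.
Bailey against Thorough: payoffs 4, 1 → best response None.
Bailey against Deep: payoffs 0, 2 → best response Light.
Mutual best responses: (Thorough, None); (Deep, Light).

Pure-strategy Nash equilibria: (Thorough, None), (Deep, Light)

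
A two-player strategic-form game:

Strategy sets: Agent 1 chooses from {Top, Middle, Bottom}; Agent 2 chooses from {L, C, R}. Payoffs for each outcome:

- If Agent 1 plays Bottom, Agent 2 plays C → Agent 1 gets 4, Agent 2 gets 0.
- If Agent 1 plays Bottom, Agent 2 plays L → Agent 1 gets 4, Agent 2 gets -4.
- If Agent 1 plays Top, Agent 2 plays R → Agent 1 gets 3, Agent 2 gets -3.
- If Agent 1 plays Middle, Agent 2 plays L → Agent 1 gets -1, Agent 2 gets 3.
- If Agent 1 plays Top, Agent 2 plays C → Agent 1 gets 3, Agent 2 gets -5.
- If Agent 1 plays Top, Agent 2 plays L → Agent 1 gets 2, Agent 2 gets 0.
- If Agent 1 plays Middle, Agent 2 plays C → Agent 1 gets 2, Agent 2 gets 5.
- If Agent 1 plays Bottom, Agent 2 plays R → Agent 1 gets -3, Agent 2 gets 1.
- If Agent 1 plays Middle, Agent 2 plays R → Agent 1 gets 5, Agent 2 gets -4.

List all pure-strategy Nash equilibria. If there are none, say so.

(Top, L): Agent 1 can switch to Bottom (2 → 4). Not NE.
(Top, C): Agent 1 can switch to Bottom (3 → 4). Not NE.
(Top, R): Agent 1 can switch to Middle (3 → 5). Not NE.
(Middle, L): Agent 1 can switch to Top (-1 → 2). Not NE.
(Middle, C): Agent 1 can switch to Top (2 → 3). Not NE.
(Middle, R): Agent 2 can switch to L (-4 → 3). Not NE.
(Bottom, L): Agent 2 can switch to C (-4 → 0). Not NE.
(Bottom, C): Agent 2 can switch to R (0 → 1). Not NE.
(Bottom, R): Agent 1 can switch to Top (-3 → 3). Not NE.

There is no pure-strategy Nash equilibrium.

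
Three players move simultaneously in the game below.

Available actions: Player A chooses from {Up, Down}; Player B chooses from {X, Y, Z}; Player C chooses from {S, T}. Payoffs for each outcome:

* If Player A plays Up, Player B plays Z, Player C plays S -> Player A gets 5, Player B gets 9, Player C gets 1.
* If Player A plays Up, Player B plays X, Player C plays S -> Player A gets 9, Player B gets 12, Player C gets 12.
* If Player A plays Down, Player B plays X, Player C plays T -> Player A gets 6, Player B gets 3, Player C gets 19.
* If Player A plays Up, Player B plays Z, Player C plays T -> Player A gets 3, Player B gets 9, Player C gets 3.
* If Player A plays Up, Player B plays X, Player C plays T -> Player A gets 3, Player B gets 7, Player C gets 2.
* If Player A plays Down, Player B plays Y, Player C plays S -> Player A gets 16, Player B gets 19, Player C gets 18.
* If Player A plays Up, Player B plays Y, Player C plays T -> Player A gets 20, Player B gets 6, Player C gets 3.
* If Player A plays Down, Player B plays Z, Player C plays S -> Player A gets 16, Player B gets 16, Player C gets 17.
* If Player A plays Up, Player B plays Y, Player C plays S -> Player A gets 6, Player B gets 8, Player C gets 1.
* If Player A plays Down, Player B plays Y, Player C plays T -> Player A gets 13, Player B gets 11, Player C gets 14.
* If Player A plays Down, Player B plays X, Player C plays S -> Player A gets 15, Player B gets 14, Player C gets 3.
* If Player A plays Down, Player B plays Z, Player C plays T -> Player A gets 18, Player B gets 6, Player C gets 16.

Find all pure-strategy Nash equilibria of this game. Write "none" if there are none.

(Down, Y, S)

Player A against (X, S): payoffs 9, 15 → best response Down.
Player A against (X, T): payoffs 3, 6 → best response Down.
Player A against (Y, S): payoffs 6, 16 → best response Down.
Player A against (Y, T): payoffs 20, 13 → best response Up.
Player A against (Z, S): payoffs 5, 16 → best response Down.
Player A against (Z, T): payoffs 3, 18 → best response Down.
Player B against (Up, S): payoffs 12, 8, 9 → best response X.
Player B against (Up, T): payoffs 7, 6, 9 → best response Z.
Player B against (Down, S): payoffs 14, 19, 16 → best response Y.
Player B against (Down, T): payoffs 3, 11, 6 → best response Y.
Player C against (Up, X): payoffs 12, 2 → best response S.
Player C against (Up, Y): payoffs 1, 3 → best response T.
Player C against (Up, Z): payoffs 1, 3 → best response T.
Player C against (Down, X): payoffs 3, 19 → best response T.
Player C against (Down, Y): payoffs 18, 14 → best response S.
Player C against (Down, Z): payoffs 17, 16 → best response S.
Mutual best responses: (Down, Y, S).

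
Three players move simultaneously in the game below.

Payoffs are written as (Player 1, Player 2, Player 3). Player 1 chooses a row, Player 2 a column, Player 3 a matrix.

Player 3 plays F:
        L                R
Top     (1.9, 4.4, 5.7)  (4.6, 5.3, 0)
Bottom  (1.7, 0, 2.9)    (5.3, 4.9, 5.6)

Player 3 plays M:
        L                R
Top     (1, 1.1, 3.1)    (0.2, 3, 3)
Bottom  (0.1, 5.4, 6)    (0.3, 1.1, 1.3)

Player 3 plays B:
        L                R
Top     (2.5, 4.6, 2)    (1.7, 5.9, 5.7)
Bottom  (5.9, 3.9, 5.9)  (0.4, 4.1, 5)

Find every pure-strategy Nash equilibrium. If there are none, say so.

Player 1 against (L, F): payoffs 1.9, 1.7 → best response Top.
Player 1 against (L, M): payoffs 1, 0.1 → best response Top.
Player 1 against (L, B): payoffs 2.5, 5.9 → best response Bottom.
Player 1 against (R, F): payoffs 4.6, 5.3 → best response Bottom.
Player 1 against (R, M): payoffs 0.2, 0.3 → best response Bottom.
Player 1 against (R, B): payoffs 1.7, 0.4 → best response Top.
Player 2 against (Top, F): payoffs 4.4, 5.3 → best response R.
Player 2 against (Top, M): payoffs 1.1, 3 → best response R.
Player 2 against (Top, B): payoffs 4.6, 5.9 → best response R.
Player 2 against (Bottom, F): payoffs 0, 4.9 → best response R.
Player 2 against (Bottom, M): payoffs 5.4, 1.1 → best response L.
Player 2 against (Bottom, B): payoffs 3.9, 4.1 → best response R.
Player 3 against (Top, L): payoffs 5.7, 3.1, 2 → best response F.
Player 3 against (Top, R): payoffs 0, 3, 5.7 → best response B.
Player 3 against (Bottom, L): payoffs 2.9, 6, 5.9 → best response M.
Player 3 against (Bottom, R): payoffs 5.6, 1.3, 5 → best response F.
Mutual best responses: (Top, R, B); (Bottom, R, F).

The pure Nash equilibria are (Top, R, B) and (Bottom, R, F).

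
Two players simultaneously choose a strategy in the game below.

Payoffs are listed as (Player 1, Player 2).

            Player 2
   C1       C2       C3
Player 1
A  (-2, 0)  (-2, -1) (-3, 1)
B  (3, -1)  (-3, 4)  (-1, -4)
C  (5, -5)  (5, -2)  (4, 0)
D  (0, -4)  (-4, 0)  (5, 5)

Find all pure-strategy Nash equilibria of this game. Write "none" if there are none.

Check each profile: it is a Nash equilibrium iff no player can strictly gain by switching unilaterally.
(A, C1): Player 1 can switch to B (-2 → 3). Not NE.
(A, C2): Player 1 can switch to C (-2 → 5). Not NE.
(A, C3): Player 1 can switch to B (-3 → -1). Not NE.
(B, C1): Player 1 can switch to C (3 → 5). Not NE.
(B, C2): Player 1 can switch to A (-3 → -2). Not NE.
(B, C3): Player 1 can switch to C (-1 → 4). Not NE.
(C, C1): Player 2 can switch to C2 (-5 → -2). Not NE.
(C, C2): Player 2 can switch to C3 (-2 → 0). Not NE.
(D, C3): Player 1 gets 5, best alternative 4; Player 2 gets 5, best alternative 0. No profitable deviation — NE.
(The remaining 3 profiles each have a profitable deviation by the same check.)

Pure NE: (D, C3)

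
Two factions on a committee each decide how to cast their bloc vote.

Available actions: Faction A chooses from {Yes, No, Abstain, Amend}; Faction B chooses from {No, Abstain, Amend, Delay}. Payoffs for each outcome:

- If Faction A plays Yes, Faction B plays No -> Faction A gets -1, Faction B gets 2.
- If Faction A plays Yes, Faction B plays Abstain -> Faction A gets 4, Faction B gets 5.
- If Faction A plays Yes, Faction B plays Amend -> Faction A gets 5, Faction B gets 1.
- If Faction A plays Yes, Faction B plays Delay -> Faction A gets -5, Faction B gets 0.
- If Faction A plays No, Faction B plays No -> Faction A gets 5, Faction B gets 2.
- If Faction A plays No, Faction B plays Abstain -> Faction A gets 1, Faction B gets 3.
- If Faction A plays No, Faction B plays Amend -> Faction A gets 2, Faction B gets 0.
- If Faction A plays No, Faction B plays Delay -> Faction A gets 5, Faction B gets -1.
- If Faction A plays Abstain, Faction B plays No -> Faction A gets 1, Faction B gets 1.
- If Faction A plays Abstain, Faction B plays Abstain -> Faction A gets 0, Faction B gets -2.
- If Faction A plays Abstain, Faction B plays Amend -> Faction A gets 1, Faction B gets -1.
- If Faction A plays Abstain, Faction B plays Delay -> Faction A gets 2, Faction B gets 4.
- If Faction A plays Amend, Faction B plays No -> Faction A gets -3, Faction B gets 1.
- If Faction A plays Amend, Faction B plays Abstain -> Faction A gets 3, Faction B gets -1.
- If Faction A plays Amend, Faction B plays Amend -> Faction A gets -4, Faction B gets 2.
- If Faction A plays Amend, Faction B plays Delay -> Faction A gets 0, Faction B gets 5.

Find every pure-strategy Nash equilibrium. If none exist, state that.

(Yes, Abstain)

Check each profile: it is a Nash equilibrium iff no player can strictly gain by switching unilaterally.
(Yes, No): Faction A can switch to No (-1 → 5). Not NE.
(Yes, Abstain): Faction A gets 4, best alternative 3; Faction B gets 5, best alternative 2. No profitable deviation — NE.
(Yes, Amend): Faction B can switch to No (1 → 2). Not NE.
(Yes, Delay): Faction A can switch to No (-5 → 5). Not NE.
(No, No): Faction B can switch to Abstain (2 → 3). Not NE.
(No, Abstain): Faction A can switch to Yes (1 → 4). Not NE.
(No, Amend): Faction A can switch to Yes (2 → 5). Not NE.
(No, Delay): Faction B can switch to No (-1 → 2). Not NE.
(Abstain, No): Faction A can switch to No (1 → 5). Not NE.
(Abstain, Abstain): Faction A can switch to Yes (0 → 4). Not NE.
(Abstain, Amend): Faction A can switch to Yes (1 → 5). Not NE.
(The remaining 5 profiles each have a profitable deviation by the same check.)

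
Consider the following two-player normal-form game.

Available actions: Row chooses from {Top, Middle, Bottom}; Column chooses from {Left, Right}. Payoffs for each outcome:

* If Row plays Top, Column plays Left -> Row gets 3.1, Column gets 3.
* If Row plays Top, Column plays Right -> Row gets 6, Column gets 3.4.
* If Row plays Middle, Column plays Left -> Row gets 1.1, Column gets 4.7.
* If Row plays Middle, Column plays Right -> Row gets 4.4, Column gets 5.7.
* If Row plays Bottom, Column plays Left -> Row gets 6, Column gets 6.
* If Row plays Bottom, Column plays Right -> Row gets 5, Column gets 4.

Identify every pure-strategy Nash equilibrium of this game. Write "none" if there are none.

The pure Nash equilibria are (Top, Right), (Bottom, Left).

Check each profile: it is a Nash equilibrium iff no player can strictly gain by switching unilaterally.
(Top, Left): Row can switch to Bottom (3.1 → 6). Not NE.
(Top, Right): Row gets 6, best alternative 5; Column gets 3.4, best alternative 3. No profitable deviation — NE.
(Middle, Left): Row can switch to Top (1.1 → 3.1). Not NE.
(Middle, Right): Row can switch to Top (4.4 → 6). Not NE.
(Bottom, Left): Row gets 6, best alternative 3.1; Column gets 6, best alternative 4. No profitable deviation — NE.
(Bottom, Right): Row can switch to Top (5 → 6). Not NE.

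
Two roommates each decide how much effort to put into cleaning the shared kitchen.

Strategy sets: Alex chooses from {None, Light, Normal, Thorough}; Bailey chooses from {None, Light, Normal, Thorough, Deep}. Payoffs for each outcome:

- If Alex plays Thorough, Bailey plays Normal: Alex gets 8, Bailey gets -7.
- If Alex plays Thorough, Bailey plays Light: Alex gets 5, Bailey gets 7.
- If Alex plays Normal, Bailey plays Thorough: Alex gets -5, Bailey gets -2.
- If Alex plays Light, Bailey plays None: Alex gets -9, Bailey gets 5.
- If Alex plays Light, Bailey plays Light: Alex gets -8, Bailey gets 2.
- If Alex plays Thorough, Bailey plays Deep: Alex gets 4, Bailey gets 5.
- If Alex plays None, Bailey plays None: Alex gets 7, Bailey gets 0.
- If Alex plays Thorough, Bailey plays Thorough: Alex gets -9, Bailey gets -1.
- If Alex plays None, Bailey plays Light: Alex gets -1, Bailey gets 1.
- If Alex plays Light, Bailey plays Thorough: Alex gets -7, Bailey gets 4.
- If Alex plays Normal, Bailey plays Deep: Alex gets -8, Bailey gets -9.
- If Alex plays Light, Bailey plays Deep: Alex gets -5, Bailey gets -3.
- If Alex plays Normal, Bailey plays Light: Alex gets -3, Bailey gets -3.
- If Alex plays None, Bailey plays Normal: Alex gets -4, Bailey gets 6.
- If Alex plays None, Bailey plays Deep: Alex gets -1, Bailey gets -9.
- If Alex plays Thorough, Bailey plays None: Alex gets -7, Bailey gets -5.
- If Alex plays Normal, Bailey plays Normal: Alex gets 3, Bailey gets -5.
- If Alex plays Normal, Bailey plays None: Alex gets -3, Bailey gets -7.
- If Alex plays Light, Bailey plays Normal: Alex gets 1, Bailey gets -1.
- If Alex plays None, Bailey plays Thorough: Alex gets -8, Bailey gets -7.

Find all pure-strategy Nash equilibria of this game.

(None, None): Bailey can switch to Light (0 → 1). Not NE.
(None, Light): Alex can switch to Thorough (-1 → 5). Not NE.
(None, Normal): Alex can switch to Light (-4 → 1). Not NE.
(None, Thorough): Alex can switch to Light (-8 → -7). Not NE.
(None, Deep): Alex can switch to Thorough (-1 → 4). Not NE.
(Light, None): Alex can switch to None (-9 → 7). Not NE.
(Normal, Thorough): Alex gets -5, best alternative -7; Bailey gets -2, best alternative -3. No profitable deviation — NE.
(Thorough, Light): Alex gets 5, best alternative -1; Bailey gets 7, best alternative 5. No profitable deviation — NE.
(The remaining 12 profiles each have a profitable deviation by the same check.)

The pure Nash equilibria are (Normal, Thorough); (Thorough, Light).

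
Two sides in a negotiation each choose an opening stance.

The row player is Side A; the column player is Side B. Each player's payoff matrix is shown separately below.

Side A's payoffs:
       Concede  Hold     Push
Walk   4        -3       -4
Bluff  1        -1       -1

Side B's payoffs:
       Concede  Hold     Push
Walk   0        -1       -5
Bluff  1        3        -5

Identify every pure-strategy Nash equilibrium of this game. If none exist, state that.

(Walk, Concede), (Bluff, Hold)

Check each profile: it is a Nash equilibrium iff no player can strictly gain by switching unilaterally.
(Walk, Concede): Side A gets 4, best alternative 1; Side B gets 0, best alternative -1. No profitable deviation — NE.
(Walk, Hold): Side A can switch to Bluff (-3 → -1). Not NE.
(Walk, Push): Side A can switch to Bluff (-4 → -1). Not NE.
(Bluff, Concede): Side A can switch to Walk (1 → 4). Not NE.
(Bluff, Hold): Side A gets -1, best alternative -3; Side B gets 3, best alternative 1. No profitable deviation — NE.
(Bluff, Push): Side B can switch to Concede (-5 → 1). Not NE.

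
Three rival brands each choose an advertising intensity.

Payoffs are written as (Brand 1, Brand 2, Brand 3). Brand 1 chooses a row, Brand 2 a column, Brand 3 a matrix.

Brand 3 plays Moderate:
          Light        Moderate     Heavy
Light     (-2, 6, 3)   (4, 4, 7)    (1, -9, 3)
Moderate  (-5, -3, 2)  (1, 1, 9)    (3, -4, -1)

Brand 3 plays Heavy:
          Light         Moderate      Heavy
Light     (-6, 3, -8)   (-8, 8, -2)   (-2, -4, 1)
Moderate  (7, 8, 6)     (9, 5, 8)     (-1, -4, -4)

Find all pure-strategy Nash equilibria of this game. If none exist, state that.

The pure Nash equilibria are (Light, Light, Moderate); (Moderate, Light, Heavy).

Mark each player's best response to every combination of opponents' strategies; a profile where every player is best-responding is a pure Nash equilibrium.
Brand 1 against (Light, Moderate): payoffs -2, -5 → best response Light.
Brand 1 against (Light, Heavy): payoffs -6, 7 → best response Moderate.
Brand 1 against (Moderate, Moderate): payoffs 4, 1 → best response Light.
Brand 1 against (Moderate, Heavy): payoffs -8, 9 → best response Moderate.
Brand 1 against (Heavy, Moderate): payoffs 1, 3 → best response Moderate.
Brand 1 against (Heavy, Heavy): payoffs -2, -1 → best response Moderate.
Brand 2 against (Light, Moderate): payoffs 6, 4, -9 → best response Light.
Brand 2 against (Light, Heavy): payoffs 3, 8, -4 → best response Moderate.
Brand 2 against (Moderate, Moderate): payoffs -3, 1, -4 → best response Moderate.
Brand 2 against (Moderate, Heavy): payoffs 8, 5, -4 → best response Light.
Brand 3 against (Light, Light): payoffs 3, -8 → best response Moderate.
Brand 3 against (Light, Moderate): payoffs 7, -2 → best response Moderate.
Brand 3 against (Light, Heavy): payoffs 3, 1 → best response Moderate.
Brand 3 against (Moderate, Light): payoffs 2, 6 → best response Heavy.
Brand 3 against (Moderate, Moderate): payoffs 9, 8 → best response Moderate.
Brand 3 against (Moderate, Heavy): payoffs -1, -4 → best response Moderate.
Mutual best responses: (Light, Light, Moderate); (Moderate, Light, Heavy).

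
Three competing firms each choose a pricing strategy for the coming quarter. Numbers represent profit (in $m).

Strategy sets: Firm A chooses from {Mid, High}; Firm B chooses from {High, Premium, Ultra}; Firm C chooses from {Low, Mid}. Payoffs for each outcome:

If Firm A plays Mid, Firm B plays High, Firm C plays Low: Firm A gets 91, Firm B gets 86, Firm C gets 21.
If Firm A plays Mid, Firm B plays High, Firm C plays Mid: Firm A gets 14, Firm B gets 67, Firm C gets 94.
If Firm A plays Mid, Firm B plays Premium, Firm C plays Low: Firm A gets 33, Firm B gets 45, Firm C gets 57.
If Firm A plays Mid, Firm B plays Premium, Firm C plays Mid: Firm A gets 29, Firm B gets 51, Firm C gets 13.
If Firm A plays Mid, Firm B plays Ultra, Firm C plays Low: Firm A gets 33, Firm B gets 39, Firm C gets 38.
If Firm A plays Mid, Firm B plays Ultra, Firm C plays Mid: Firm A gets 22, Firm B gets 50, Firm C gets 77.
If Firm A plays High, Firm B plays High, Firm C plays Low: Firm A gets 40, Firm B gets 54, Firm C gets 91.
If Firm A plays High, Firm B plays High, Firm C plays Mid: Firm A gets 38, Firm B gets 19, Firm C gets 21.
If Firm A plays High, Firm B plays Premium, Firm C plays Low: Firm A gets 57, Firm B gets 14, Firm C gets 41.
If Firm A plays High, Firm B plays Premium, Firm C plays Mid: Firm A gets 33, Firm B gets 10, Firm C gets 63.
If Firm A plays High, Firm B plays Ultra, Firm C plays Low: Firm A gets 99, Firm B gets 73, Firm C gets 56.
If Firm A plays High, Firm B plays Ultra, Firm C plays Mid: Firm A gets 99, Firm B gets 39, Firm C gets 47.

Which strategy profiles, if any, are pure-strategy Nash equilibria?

(Mid, High, Low): Firm C can switch to Mid (21 → 94). Not NE.
(Mid, High, Mid): Firm A can switch to High (14 → 38). Not NE.
(Mid, Premium, Low): Firm A can switch to High (33 → 57). Not NE.
(Mid, Premium, Mid): Firm A can switch to High (29 → 33). Not NE.
(Mid, Ultra, Low): Firm A can switch to High (33 → 99). Not NE.
(Mid, Ultra, Mid): Firm A can switch to High (22 → 99). Not NE.
(High, High, Low): Firm A can switch to Mid (40 → 91). Not NE.
(High, High, Mid): Firm B can switch to Ultra (19 → 39). Not NE.
(High, Premium, Low): Firm B can switch to High (14 → 54). Not NE.
(High, Premium, Mid): Firm B can switch to High (10 → 19). Not NE.
(High, Ultra, Low): Firm A gets 99, best alternative 33; Firm B gets 73, best alternative 54; Firm C gets 56, best alternative 47. No profitable deviation — NE.
(The remaining 1 profile has a profitable deviation by the same check.)

Pure NE: (High, Ultra, Low)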